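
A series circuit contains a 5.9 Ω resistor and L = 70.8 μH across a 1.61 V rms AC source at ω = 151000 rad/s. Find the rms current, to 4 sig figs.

131.9 mA

X_L = ωL = 10.69 Ω
Z = 5.900 + j10.69 Ω
|Z| = √(5.900² + 10.69²) = 12.21 Ω
I = V/|Z| = 1.61/12.21 = 131.9 mA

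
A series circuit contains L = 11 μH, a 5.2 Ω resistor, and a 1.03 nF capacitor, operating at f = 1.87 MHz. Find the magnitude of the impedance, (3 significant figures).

46.9 Ω

ω = 2πf = 1.175e+07 rad/s
X_L = ωL = 129 Ω
X_C = 1/(ωC) = 82.6 Ω
Net reactance X = X_L − X_C = 46.6 Ω
Z = 5.20 + j46.6 Ω
|Z| = √(5.20² + 46.6²) = 46.9 Ω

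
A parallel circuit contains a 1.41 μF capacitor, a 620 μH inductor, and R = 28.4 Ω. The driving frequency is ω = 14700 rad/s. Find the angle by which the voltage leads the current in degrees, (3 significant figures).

68.4°

X_L = ωL = 9.11 Ω
X_C = 1/(ωC) = 48.2 Ω
Parallel: admittances add. Y = 1/R + 1/(jωL) + jωC
Y = (0.0352 − j0.0890) S
|Y| = 0.0957 S → |Z| = 1/|Y| = 10.4 Ω, ∠Z = −∠Y = 68.4°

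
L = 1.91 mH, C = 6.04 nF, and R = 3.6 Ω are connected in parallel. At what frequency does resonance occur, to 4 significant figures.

ω₀ = 1/√(LC) = 1/√(0.00191 × 6.04e-09) = 294400 rad/s
f₀ = ω₀/(2π) = 46.86 kHz

46.86 kHz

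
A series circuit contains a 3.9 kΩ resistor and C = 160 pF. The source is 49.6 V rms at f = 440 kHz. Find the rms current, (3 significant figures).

11.0 mA

ω = 2πf = 2.765e+06 rad/s
X_C = 1/(ωC) = 2260 Ω
Z = 3900 − j2260 Ω
|Z| = √(3900² + 2260²) = 4510 Ω
I = V/|Z| = 49.6/4510 = 11.0 mA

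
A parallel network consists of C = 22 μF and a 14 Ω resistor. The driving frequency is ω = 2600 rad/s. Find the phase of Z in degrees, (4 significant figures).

-38.69°

X_C = 1/(ωC) = 17.48 Ω
Parallel: admittances add. Y = 1/R + jωC
Y = (0.07143 + j0.05720) S
|Y| = 0.09151 S → |Z| = 1/|Y| = 10.93 Ω, ∠Z = −∠Y = -38.69°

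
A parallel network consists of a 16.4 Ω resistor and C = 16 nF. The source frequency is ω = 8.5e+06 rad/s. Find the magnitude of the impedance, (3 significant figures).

6.71 Ω

X_C = 1/(ωC) = 7.35 Ω
Parallel: admittances add. Y = 1/R + jωC
Y = (0.0610 + j0.136) S
|Y| = 0.149 S → |Z| = 1/|Y| = 6.71 Ω, ∠Z = −∠Y = -65.9°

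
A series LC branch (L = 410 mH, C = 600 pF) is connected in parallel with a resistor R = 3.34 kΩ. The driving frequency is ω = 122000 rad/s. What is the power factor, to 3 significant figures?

0.996

X_L = ωL = 50000 Ω
X_C = 1/(ωC) = 13700 Ω
Branch 1: Z₁ = R = 3340 Ω
Branch 2 (series LC): Z₂ = j(X_L − X_C) = j36400 Ω
Parallel: Z = Z₁Z₂/(Z₁+Z₂), |Z| = 3330 Ω, ∠Z = 5.25°
cos φ = cos(5.25°) = 0.996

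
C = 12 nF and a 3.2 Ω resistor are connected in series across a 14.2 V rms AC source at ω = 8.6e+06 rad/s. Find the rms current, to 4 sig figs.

X_C = 1/(ωC) = 9.690 Ω
Z = 3.200 − j9.690 Ω
|Z| = √(3.200² + 9.690²) = 10.20 Ω
I = V/|Z| = 14.2/10.20 = 1.392 A

1.392 A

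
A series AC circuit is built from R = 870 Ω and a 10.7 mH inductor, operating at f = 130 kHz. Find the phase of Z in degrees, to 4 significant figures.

ω = 2πf = 816800 rad/s
X_L = ωL = 8740 Ω
Z = 870.0 + j8740 Ω
|Z| = √(870.0² + 8740²) = 8783 Ω
∠Z = arctan(8740/870.0) = 84.32°

84.32°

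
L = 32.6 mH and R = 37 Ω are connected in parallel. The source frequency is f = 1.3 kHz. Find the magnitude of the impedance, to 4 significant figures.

ω = 2πf = 8168 rad/s
X_L = ωL = 266.3 Ω
Parallel: admittances add. Y = 1/R + 1/(jωL)
Y = (0.02703 − j0.003755) S
|Y| = 0.02729 S → |Z| = 1/|Y| = 36.65 Ω, ∠Z = −∠Y = 7.911°

36.65 Ω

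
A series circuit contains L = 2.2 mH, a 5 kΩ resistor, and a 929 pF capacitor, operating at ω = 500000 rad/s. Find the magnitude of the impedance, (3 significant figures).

X_L = ωL = 1100 Ω
X_C = 1/(ωC) = 2150 Ω
Net reactance X = X_L − X_C = -1050 Ω
Z = 5000 − j1050 Ω
|Z| = √(5000² + 1050²) = 5110 Ω

5110 Ω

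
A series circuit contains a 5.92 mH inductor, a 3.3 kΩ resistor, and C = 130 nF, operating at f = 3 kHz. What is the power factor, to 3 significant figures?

0.996

ω = 2πf = 18850 rad/s
X_L = ωL = 112 Ω
X_C = 1/(ωC) = 408 Ω
Net reactance X = X_L − X_C = -297 Ω
Z = 3300 − j297 Ω
|Z| = √(3300² + 297²) = 3310 Ω
∠Z = arctan(-297/3300) = -5.13°
cos φ = cos(-5.13°) = 0.996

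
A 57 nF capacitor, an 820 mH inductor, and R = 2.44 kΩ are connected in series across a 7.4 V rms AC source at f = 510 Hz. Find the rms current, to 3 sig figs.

ω = 2πf = 3204 rad/s
X_L = ωL = 2630 Ω
X_C = 1/(ωC) = 5470 Ω
Net reactance X = X_L − X_C = -2850 Ω
Z = 2440 − j2850 Ω
|Z| = √(2440² + 2850²) = 3750 Ω
I = V/|Z| = 7.4/3750 = 1.97 mA

1.97 mA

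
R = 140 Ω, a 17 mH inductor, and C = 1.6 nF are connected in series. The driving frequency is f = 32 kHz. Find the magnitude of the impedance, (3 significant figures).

ω = 2πf = 201100 rad/s
X_L = ωL = 3420 Ω
X_C = 1/(ωC) = 3110 Ω
Net reactance X = X_L − X_C = 310 Ω
Z = 140 + j310 Ω
|Z| = √(140² + 310²) = 340 Ω

340 Ω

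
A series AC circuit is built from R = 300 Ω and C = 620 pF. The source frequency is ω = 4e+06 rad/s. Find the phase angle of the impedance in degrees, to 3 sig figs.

X_C = 1/(ωC) = 403 Ω
Z = 300 − j403 Ω
|Z| = √(300² + 403²) = 503 Ω
∠Z = arctan(-403/300) = -53.4°

-53.4°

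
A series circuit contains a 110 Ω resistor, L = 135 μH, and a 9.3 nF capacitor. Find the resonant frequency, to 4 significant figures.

142.0 kHz

ω₀ = 1/√(LC) = 1/√(0.000135 × 9.3e-09) = 892500 rad/s
f₀ = ω₀/(2π) = 142.0 kHz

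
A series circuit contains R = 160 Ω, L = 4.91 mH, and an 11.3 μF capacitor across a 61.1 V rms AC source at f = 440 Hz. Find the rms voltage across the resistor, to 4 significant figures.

ω = 2πf = 2765 rad/s
X_L = ωL = 13.57 Ω
X_C = 1/(ωC) = 32.01 Ω
Net reactance X = X_L − X_C = -18.44 Ω
Z = 160.0 − j18.44 Ω
|Z| = √(160.0² + 18.44²) = 161.1 Ω
I = V/|Z| = 379.4 mA
V_R = I·|Z_R| = 0.3794 × 160.0 = 60.70 V

60.70 V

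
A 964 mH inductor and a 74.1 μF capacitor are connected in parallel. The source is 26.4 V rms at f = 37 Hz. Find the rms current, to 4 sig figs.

ω = 2πf = 232.5 rad/s
X_L = ωL = 224.1 Ω
X_C = 1/(ωC) = 58.05 Ω
Parallel: admittances add. Y = 1/(jωL) + jωC
Y = (0 + j0.01276) S
|Y| = 0.01276 S → |Z| = 1/|Y| = 78.34 Ω, ∠Z = −∠Y = -90.00°
I = V/|Z| = 26.4/78.34 = 337.0 mA

337.0 mA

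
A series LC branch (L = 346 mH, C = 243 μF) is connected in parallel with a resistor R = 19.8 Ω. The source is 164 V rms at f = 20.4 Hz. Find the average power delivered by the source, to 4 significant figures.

ω = 2πf = 128.2 rad/s
X_L = ωL = 44.35 Ω
X_C = 1/(ωC) = 32.11 Ω
Branch 1: Z₁ = R = 19.80 Ω
Branch 2 (series LC): Z₂ = j(X_L − X_C) = j12.24 Ω
Parallel: Z = Z₁Z₂/(Z₁+Z₂), |Z| = 10.41 Ω, ∠Z = 58.27°
I = V/|Z| = 15.75 A
P = VI cos φ = 164 × 15.75 × cos(58.27°) = 1.358 kW

1.358 kW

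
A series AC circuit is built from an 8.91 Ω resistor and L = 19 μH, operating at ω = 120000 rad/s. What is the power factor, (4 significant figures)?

X_L = ωL = 2.280 Ω
Z = 8.910 + j2.280 Ω
|Z| = √(8.910² + 2.280²) = 9.197 Ω
∠Z = arctan(2.280/8.910) = 14.35°
cos φ = cos(14.35°) = 0.9688

0.9688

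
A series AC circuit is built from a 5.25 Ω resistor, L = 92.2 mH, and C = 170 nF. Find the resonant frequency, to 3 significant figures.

ω₀ = 1/√(LC) = 1/√(0.0922 × 1.7e-07) = 7987 rad/s
f₀ = ω₀/(2π) = 1.27 kHz

1.27 kHz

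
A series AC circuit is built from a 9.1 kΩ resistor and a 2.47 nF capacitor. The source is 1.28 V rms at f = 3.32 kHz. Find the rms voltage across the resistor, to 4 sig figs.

0.5434 V

ω = 2πf = 20860 rad/s
X_C = 1/(ωC) = 19410 Ω
Z = 9100 − j19410 Ω
|Z| = √(9100² + 19410²) = 21440 Ω
I = V/|Z| = 59.71 μA
V_R = I·|Z_R| = 5.971e-05 × 9100 = 0.5434 V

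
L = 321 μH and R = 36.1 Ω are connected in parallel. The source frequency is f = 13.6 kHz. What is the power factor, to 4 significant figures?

0.6050

ω = 2πf = 85450 rad/s
X_L = ωL = 27.43 Ω
Parallel: admittances add. Y = 1/R + 1/(jωL)
Y = (0.02770 − j0.03646) S
|Y| = 0.04579 S → |Z| = 1/|Y| = 21.84 Ω, ∠Z = −∠Y = 52.77°
cos φ = cos(52.77°) = 0.6050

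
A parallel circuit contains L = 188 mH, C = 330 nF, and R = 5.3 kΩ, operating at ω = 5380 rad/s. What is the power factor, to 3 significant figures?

X_L = ωL = 1010 Ω
X_C = 1/(ωC) = 563 Ω
Parallel: admittances add. Y = 1/R + 1/(jωL) + jωC
Y = (0.000189 + j0.000787) S
|Y| = 0.000809 S → |Z| = 1/|Y| = 1240 Ω, ∠Z = −∠Y = -76.5°
cos φ = cos(-76.5°) = 0.233

0.233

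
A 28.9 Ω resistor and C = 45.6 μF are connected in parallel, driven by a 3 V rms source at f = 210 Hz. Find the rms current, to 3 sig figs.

208 mA

ω = 2πf = 1319 rad/s
X_C = 1/(ωC) = 16.6 Ω
Parallel: admittances add. Y = 1/R + jωC
Y = (0.0346 + j0.0602) S
|Y| = 0.0694 S → |Z| = 1/|Y| = 14.4 Ω, ∠Z = −∠Y = -60.1°
I = V/|Z| = 3/14.4 = 208 mA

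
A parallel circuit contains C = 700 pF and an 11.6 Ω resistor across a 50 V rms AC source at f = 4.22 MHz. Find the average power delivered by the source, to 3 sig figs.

216 W

ω = 2πf = 2.652e+07 rad/s
X_C = 1/(ωC) = 53.9 Ω
Parallel: admittances add. Y = 1/R + jωC
Y = (0.0862 + j0.0186) S
|Y| = 0.0882 S → |Z| = 1/|Y| = 11.3 Ω, ∠Z = −∠Y = -12.2°
I = V/|Z| = 4.41 A
P = VI cos φ = 50 × 4.41 × cos(-12.2°) = 216 W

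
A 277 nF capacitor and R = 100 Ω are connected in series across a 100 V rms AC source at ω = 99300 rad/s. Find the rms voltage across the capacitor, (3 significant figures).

X_C = 1/(ωC) = 36.4 Ω
Z = 100 − j36.4 Ω
|Z| = √(100² + 36.4²) = 106 Ω
I = V/|Z| = 940 mA
V_C = I·|Z_C| = 0.940 × 36.4 = 34.2 V

34.2 V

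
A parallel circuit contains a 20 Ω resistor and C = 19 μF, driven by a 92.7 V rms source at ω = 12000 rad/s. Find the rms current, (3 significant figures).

X_C = 1/(ωC) = 4.39 Ω
Parallel: admittances add. Y = 1/R + jωC
Y = (0.0500 + j0.228) S
|Y| = 0.233 S → |Z| = 1/|Y| = 4.28 Ω, ∠Z = −∠Y = -77.6°
I = V/|Z| = 92.7/4.28 = 21.6 A

21.6 A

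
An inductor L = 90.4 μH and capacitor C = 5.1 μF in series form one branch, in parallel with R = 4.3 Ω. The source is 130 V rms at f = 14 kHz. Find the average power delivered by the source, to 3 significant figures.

ω = 2πf = 87960 rad/s
X_L = ωL = 7.95 Ω
X_C = 1/(ωC) = 2.23 Ω
Branch 1: Z₁ = R = 4.30 Ω
Branch 2 (series LC): Z₂ = j(X_L − X_C) = j5.72 Ω
Parallel: Z = Z₁Z₂/(Z₁+Z₂), |Z| = 3.44 Ω, ∠Z = 36.9°
I = V/|Z| = 37.8 A
P = VI cos φ = 130 × 37.8 × cos(36.9°) = 3.93 kW

3.93 kW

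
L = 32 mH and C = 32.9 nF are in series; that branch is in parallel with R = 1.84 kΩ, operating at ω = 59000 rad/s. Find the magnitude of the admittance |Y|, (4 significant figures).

908.8 μS

X_L = ωL = 1888 Ω
X_C = 1/(ωC) = 515.2 Ω
Branch 1: Z₁ = R = 1840 Ω
Branch 2 (series LC): Z₂ = j(X_L − X_C) = j1373 Ω
Parallel: Z = Z₁Z₂/(Z₁+Z₂), |Z| = 1100 Ω, ∠Z = 53.27°
|Y| = 1/|Z| = 908.8 μS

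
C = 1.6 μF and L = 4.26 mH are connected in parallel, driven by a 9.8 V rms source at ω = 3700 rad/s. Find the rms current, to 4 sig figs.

563.7 mA

X_L = ωL = 15.76 Ω
X_C = 1/(ωC) = 168.9 Ω
Parallel: admittances add. Y = 1/(jωL) + jωC
Y = (0 − j0.05752) S
|Y| = 0.05752 S → |Z| = 1/|Y| = 17.38 Ω, ∠Z = −∠Y = 90.00°
I = V/|Z| = 9.8/17.38 = 563.7 mA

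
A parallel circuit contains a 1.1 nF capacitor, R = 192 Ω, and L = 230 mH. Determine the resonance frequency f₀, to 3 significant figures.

ω₀ = 1/√(LC) = 1/√(0.23 × 1.1e-09) = 62870 rad/s
f₀ = ω₀/(2π) = 10.0 kHz

10.0 kHz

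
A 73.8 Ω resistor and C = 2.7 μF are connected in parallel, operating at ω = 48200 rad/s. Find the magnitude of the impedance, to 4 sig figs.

X_C = 1/(ωC) = 7.684 Ω
Parallel: admittances add. Y = 1/R + jωC
Y = (0.01355 + j0.1301) S
|Y| = 0.1308 S → |Z| = 1/|Y| = 7.643 Ω, ∠Z = −∠Y = -84.06°

7.643 Ω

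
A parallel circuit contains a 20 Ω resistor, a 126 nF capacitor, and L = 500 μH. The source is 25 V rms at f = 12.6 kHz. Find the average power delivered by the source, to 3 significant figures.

ω = 2πf = 79170 rad/s
X_L = ωL = 39.6 Ω
X_C = 1/(ωC) = 100 Ω
Parallel: admittances add. Y = 1/R + 1/(jωL) + jωC
Y = (0.0500 − j0.0153) S
|Y| = 0.0523 S → |Z| = 1/|Y| = 19.1 Ω, ∠Z = −∠Y = 17.0°
I = V/|Z| = 1.31 A
P = VI cos φ = 25 × 1.31 × cos(17.0°) = 31.2 W

31.2 W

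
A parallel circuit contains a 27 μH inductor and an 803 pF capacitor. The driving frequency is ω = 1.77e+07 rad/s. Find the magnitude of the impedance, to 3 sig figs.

82.5 Ω

X_L = ωL = 478 Ω
X_C = 1/(ωC) = 70.4 Ω
Parallel: admittances add. Y = 1/(jωL) + jωC
Y = (0 + j0.0121) S
|Y| = 0.0121 S → |Z| = 1/|Y| = 82.5 Ω, ∠Z = −∠Y = -90.0°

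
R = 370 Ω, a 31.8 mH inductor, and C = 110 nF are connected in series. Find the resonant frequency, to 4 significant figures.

ω₀ = 1/√(LC) = 1/√(0.0318 × 1.1e-07) = 16910 rad/s
f₀ = ω₀/(2π) = 2.691 kHz

2.691 kHz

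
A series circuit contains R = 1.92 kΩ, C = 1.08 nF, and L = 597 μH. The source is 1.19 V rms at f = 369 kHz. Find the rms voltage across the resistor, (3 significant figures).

ω = 2πf = 2.318e+06 rad/s
X_L = ωL = 1380 Ω
X_C = 1/(ωC) = 399 Ω
Net reactance X = X_L − X_C = 985 Ω
Z = 1920 + j985 Ω
|Z| = √(1920² + 985²) = 2160 Ω
I = V/|Z| = 551 μA
V_R = I·|Z_R| = 0.000551 × 1920 = 1.06 V

1.06 V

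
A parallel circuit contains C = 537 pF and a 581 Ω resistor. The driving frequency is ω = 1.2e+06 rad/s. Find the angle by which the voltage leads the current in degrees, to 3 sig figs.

-20.5°

X_C = 1/(ωC) = 1550 Ω
Parallel: admittances add. Y = 1/R + jωC
Y = (0.00172 + j0.000644) S
|Y| = 0.00184 S → |Z| = 1/|Y| = 544 Ω, ∠Z = −∠Y = -20.5°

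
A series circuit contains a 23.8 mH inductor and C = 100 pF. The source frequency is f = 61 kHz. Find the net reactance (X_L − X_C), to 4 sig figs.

ω = 2πf = 383300 rad/s
X_L = ωL = 9122 Ω
X_C = 1/(ωC) = 26090 Ω
X = 9122 − 26090 = -16970 Ω

-16970 Ω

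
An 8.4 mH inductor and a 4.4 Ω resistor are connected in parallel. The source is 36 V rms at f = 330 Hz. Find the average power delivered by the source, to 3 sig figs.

295 W

ω = 2πf = 2073 rad/s
X_L = ωL = 17.4 Ω
Parallel: admittances add. Y = 1/R + 1/(jωL)
Y = (0.227 − j0.0574) S
|Y| = 0.234 S → |Z| = 1/|Y| = 4.27 Ω, ∠Z = −∠Y = 14.2°
I = V/|Z| = 8.44 A
P = VI cos φ = 36 × 8.44 × cos(14.2°) = 295 W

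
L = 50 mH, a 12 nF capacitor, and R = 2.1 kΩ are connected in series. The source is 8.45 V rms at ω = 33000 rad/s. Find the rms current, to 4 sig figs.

3.714 mA

X_L = ωL = 1650 Ω
X_C = 1/(ωC) = 2525 Ω
Net reactance X = X_L − X_C = -875.3 Ω
Z = 2100 − j875.3 Ω
|Z| = √(2100² + 875.3²) = 2275 Ω
I = V/|Z| = 8.45/2275 = 3.714 mA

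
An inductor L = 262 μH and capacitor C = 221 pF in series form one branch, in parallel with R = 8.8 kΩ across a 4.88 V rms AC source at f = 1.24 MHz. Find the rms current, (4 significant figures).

ω = 2πf = 7.791e+06 rad/s
X_L = ωL = 2041 Ω
X_C = 1/(ωC) = 580.8 Ω
Branch 1: Z₁ = R = 8800 Ω
Branch 2 (series LC): Z₂ = j(X_L − X_C) = j1461 Ω
Parallel: Z = Z₁Z₂/(Z₁+Z₂), |Z| = 1441 Ω, ∠Z = 80.58°
I = V/|Z| = 4.88/1441 = 3.387 mA

3.387 mA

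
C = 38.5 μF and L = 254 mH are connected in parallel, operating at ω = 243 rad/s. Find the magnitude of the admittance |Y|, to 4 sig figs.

X_L = ωL = 61.72 Ω
X_C = 1/(ωC) = 106.9 Ω
Parallel: admittances add. Y = 1/(jωL) + jωC
Y = (0 − j0.006846) S
|Y| = 0.006846 S → |Z| = 1/|Y| = 146.1 Ω, ∠Z = −∠Y = 90.00°

6.846 mS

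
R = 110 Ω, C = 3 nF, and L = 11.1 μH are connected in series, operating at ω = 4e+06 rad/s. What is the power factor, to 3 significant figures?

0.943

X_L = ωL = 44.4 Ω
X_C = 1/(ωC) = 83.3 Ω
Net reactance X = X_L − X_C = -38.9 Ω
Z = 110 − j38.9 Ω
|Z| = √(110² + 38.9²) = 117 Ω
∠Z = arctan(-38.9/110) = -19.5°
cos φ = cos(-19.5°) = 0.943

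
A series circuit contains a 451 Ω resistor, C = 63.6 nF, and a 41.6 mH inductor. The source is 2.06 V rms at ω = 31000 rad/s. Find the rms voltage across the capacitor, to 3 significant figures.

X_L = ωL = 1290 Ω
X_C = 1/(ωC) = 507 Ω
Net reactance X = X_L − X_C = 782 Ω
Z = 451 + j782 Ω
|Z| = √(451² + 782²) = 903 Ω
I = V/|Z| = 2.28 mA
V_C = I·|Z_C| = 0.00228 × 507 = 1.16 V

1.16 V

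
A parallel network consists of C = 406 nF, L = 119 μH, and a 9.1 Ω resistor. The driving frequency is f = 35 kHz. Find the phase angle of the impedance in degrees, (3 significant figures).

-24.9°

ω = 2πf = 219900 rad/s
X_L = ωL = 26.2 Ω
X_C = 1/(ωC) = 11.2 Ω
Parallel: admittances add. Y = 1/R + 1/(jωL) + jωC
Y = (0.110 + j0.0511) S
|Y| = 0.121 S → |Z| = 1/|Y| = 8.25 Ω, ∠Z = −∠Y = -24.9°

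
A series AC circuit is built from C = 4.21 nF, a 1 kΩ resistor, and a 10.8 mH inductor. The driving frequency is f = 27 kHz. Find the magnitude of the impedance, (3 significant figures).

ω = 2πf = 169600 rad/s
X_L = ωL = 1830 Ω
X_C = 1/(ωC) = 1400 Ω
Net reactance X = X_L − X_C = 432 Ω
Z = 1000 + j432 Ω
|Z| = √(1000² + 432²) = 1090 Ω

1090 Ω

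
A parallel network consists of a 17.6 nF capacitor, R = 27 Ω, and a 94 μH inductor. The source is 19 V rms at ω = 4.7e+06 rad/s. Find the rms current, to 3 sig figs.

1.68 A

X_L = ωL = 442 Ω
X_C = 1/(ωC) = 12.1 Ω
Parallel: admittances add. Y = 1/R + 1/(jωL) + jωC
Y = (0.0370 + j0.0805) S
|Y| = 0.0886 S → |Z| = 1/|Y| = 11.3 Ω, ∠Z = −∠Y = -65.3°
I = V/|Z| = 19/11.3 = 1.68 A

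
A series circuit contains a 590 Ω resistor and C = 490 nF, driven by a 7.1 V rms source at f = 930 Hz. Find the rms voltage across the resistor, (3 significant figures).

6.11 V

ω = 2πf = 5843 rad/s
X_C = 1/(ωC) = 349 Ω
Z = 590 − j349 Ω
|Z| = √(590² + 349²) = 686 Ω
I = V/|Z| = 10.4 mA
V_R = I·|Z_R| = 0.0104 × 590 = 6.11 V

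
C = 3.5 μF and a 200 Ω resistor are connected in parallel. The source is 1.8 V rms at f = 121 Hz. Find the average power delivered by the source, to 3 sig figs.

ω = 2πf = 760.3 rad/s
X_C = 1/(ωC) = 376 Ω
Parallel: admittances add. Y = 1/R + jωC
Y = (0.00500 + j0.00266) S
|Y| = 0.00566 S → |Z| = 1/|Y| = 177 Ω, ∠Z = −∠Y = -28.0°
I = V/|Z| = 10.2 mA
P = VI cos φ = 1.8 × 0.0102 × cos(-28.0°) = 16.2 mW

16.2 mW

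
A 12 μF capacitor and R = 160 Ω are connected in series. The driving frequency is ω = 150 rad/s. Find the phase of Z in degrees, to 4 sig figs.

X_C = 1/(ωC) = 555.6 Ω
Z = 160.0 − j555.6 Ω
|Z| = √(160.0² + 555.6²) = 578.1 Ω
∠Z = arctan(-555.6/160.0) = -73.93°

-73.93°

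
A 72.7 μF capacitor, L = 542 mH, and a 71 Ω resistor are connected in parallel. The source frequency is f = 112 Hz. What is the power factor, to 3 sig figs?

0.279

ω = 2πf = 703.7 rad/s
X_L = ωL = 381 Ω
X_C = 1/(ωC) = 19.5 Ω
Parallel: admittances add. Y = 1/R + 1/(jωL) + jωC
Y = (0.0141 + j0.0485) S
|Y| = 0.0505 S → |Z| = 1/|Y| = 19.8 Ω, ∠Z = −∠Y = -73.8°
cos φ = cos(-73.8°) = 0.279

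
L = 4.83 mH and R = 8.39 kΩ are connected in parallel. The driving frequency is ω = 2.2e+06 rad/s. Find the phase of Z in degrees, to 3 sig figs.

38.3°

X_L = ωL = 10600 Ω
Parallel: admittances add. Y = 1/R + 1/(jωL)
Y = (0.000119 − j9.41e-05) S
|Y| = 0.000152 S → |Z| = 1/|Y| = 6580 Ω, ∠Z = −∠Y = 38.3°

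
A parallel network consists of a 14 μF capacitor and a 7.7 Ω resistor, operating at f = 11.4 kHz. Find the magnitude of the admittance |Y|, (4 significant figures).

ω = 2πf = 71630 rad/s
X_C = 1/(ωC) = 0.9972 Ω
Parallel: admittances add. Y = 1/R + jωC
Y = (0.1299 + j1.003) S
|Y| = 1.011 S → |Z| = 1/|Y| = 0.9890 Ω, ∠Z = −∠Y = -82.62°

1.011 S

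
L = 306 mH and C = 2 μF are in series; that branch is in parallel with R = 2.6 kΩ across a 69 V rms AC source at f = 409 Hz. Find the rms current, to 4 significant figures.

119.6 mA

ω = 2πf = 2570 rad/s
X_L = ωL = 786.4 Ω
X_C = 1/(ωC) = 194.6 Ω
Branch 1: Z₁ = R = 2600 Ω
Branch 2 (series LC): Z₂ = j(X_L − X_C) = j591.8 Ω
Parallel: Z = Z₁Z₂/(Z₁+Z₂), |Z| = 577.0 Ω, ∠Z = 77.18°
I = V/|Z| = 69/577.0 = 119.6 mA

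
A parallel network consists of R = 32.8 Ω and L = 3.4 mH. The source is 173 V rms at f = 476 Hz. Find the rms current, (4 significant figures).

ω = 2πf = 2991 rad/s
X_L = ωL = 10.17 Ω
Parallel: admittances add. Y = 1/R + 1/(jωL)
Y = (0.03049 − j0.09834) S
|Y| = 0.1030 S → |Z| = 1/|Y| = 9.713 Ω, ∠Z = −∠Y = 72.78°
I = V/|Z| = 173/9.713 = 17.81 A

17.81 A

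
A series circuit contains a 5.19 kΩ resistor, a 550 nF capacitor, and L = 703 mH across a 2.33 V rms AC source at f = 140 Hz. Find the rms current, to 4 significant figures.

432.4 μA

ω = 2πf = 879.6 rad/s
X_L = ωL = 618.4 Ω
X_C = 1/(ωC) = 2067 Ω
Net reactance X = X_L − X_C = -1449 Ω
Z = 5190 − j1449 Ω
|Z| = √(5190² + 1449²) = 5388 Ω
I = V/|Z| = 2.33/5388 = 432.4 μA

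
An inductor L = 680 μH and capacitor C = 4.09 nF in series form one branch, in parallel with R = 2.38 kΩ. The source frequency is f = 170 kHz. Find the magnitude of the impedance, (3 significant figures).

ω = 2πf = 1.068e+06 rad/s
X_L = ωL = 726 Ω
X_C = 1/(ωC) = 229 Ω
Branch 1: Z₁ = R = 2380 Ω
Branch 2 (series LC): Z₂ = j(X_L − X_C) = j497 Ω
Parallel: Z = Z₁Z₂/(Z₁+Z₂), |Z| = 487 Ω, ∠Z = 78.2°

487 Ω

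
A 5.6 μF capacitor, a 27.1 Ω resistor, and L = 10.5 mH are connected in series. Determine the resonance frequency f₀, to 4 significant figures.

656.3 Hz

ω₀ = 1/√(LC) = 1/√(0.0105 × 5.6e-06) = 4124 rad/s
f₀ = ω₀/(2π) = 656.3 Hz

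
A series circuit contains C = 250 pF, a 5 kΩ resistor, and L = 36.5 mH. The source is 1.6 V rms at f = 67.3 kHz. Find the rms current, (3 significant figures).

205 μA

ω = 2πf = 422900 rad/s
X_L = ωL = 15400 Ω
X_C = 1/(ωC) = 9460 Ω
Net reactance X = X_L − X_C = 5970 Ω
Z = 5000 + j5970 Ω
|Z| = √(5000² + 5970²) = 7790 Ω
I = V/|Z| = 1.6/7790 = 205 μA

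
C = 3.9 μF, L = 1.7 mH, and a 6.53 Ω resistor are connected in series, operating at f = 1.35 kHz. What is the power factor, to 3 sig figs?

ω = 2πf = 8482 rad/s
X_L = ωL = 14.4 Ω
X_C = 1/(ωC) = 30.2 Ω
Net reactance X = X_L − X_C = -15.8 Ω
Z = 6.53 − j15.8 Ω
|Z| = √(6.53² + 15.8²) = 17.1 Ω
∠Z = arctan(-15.8/6.53) = -67.6°
cos φ = cos(-67.6°) = 0.382

0.382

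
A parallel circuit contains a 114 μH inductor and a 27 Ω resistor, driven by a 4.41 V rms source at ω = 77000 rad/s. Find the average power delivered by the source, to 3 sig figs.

X_L = ωL = 8.78 Ω
Parallel: admittances add. Y = 1/R + 1/(jωL)
Y = (0.0370 − j0.114) S
|Y| = 0.120 S → |Z| = 1/|Y| = 8.35 Ω, ∠Z = −∠Y = 72.0°
I = V/|Z| = 528 mA
P = VI cos φ = 4.41 × 0.528 × cos(72.0°) = 720 mW

720 mW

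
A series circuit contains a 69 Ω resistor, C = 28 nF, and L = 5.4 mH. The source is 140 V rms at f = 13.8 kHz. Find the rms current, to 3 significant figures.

1.57 A

ω = 2πf = 86710 rad/s
X_L = ωL = 468 Ω
X_C = 1/(ωC) = 412 Ω
Net reactance X = X_L − X_C = 56.3 Ω
Z = 69.0 + j56.3 Ω
|Z| = √(69.0² + 56.3²) = 89.1 Ω
I = V/|Z| = 140/89.1 = 1.57 A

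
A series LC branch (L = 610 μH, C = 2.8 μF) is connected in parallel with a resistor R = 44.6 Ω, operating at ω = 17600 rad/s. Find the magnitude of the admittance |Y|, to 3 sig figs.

107 mS

X_L = ωL = 10.7 Ω
X_C = 1/(ωC) = 20.3 Ω
Branch 1: Z₁ = R = 44.6 Ω
Branch 2 (series LC): Z₂ = j(X_L − X_C) = −j9.56 Ω
Parallel: Z = Z₁Z₂/(Z₁+Z₂), |Z| = 9.34 Ω, ∠Z = -77.9°
|Y| = 1/|Z| = 107 mS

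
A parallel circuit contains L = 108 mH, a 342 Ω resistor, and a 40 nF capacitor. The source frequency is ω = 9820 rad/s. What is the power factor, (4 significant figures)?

0.9828

X_L = ωL = 1061 Ω
X_C = 1/(ωC) = 2546 Ω
Parallel: admittances add. Y = 1/R + 1/(jωL) + jωC
Y = (0.002924 − j0.0005501) S
|Y| = 0.002975 S → |Z| = 1/|Y| = 336.1 Ω, ∠Z = −∠Y = 10.65°
cos φ = cos(10.65°) = 0.9828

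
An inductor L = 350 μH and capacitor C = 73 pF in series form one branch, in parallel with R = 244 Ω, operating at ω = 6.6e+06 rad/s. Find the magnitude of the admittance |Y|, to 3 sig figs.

5.92 mS

X_L = ωL = 2310 Ω
X_C = 1/(ωC) = 2080 Ω
Branch 1: Z₁ = R = 244 Ω
Branch 2 (series LC): Z₂ = j(X_L − X_C) = j234 Ω
Parallel: Z = Z₁Z₂/(Z₁+Z₂), |Z| = 169 Ω, ∠Z = 46.1°
|Y| = 1/|Z| = 5.92 mS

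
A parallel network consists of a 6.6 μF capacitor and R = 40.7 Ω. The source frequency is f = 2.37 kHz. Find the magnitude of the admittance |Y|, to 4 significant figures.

ω = 2πf = 14890 rad/s
X_C = 1/(ωC) = 10.17 Ω
Parallel: admittances add. Y = 1/R + jωC
Y = (0.02457 + j0.09828) S
|Y| = 0.1013 S → |Z| = 1/|Y| = 9.871 Ω, ∠Z = −∠Y = -75.96°

101.3 mS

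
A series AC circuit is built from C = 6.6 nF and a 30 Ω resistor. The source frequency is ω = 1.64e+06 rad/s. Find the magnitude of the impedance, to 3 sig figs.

X_C = 1/(ωC) = 92.4 Ω
Z = 30.0 − j92.4 Ω
|Z| = √(30.0² + 92.4²) = 97.1 Ω

97.1 Ω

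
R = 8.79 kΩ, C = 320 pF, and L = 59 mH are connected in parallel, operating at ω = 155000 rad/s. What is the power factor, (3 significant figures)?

0.885

X_L = ωL = 9140 Ω
X_C = 1/(ωC) = 20200 Ω
Parallel: admittances add. Y = 1/R + 1/(jωL) + jωC
Y = (0.000114 − j5.97e-05) S
|Y| = 0.000129 S → |Z| = 1/|Y| = 7780 Ω, ∠Z = −∠Y = 27.7°
cos φ = cos(27.7°) = 0.885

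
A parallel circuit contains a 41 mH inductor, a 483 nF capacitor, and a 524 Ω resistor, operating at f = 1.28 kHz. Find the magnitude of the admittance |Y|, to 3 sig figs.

ω = 2πf = 8042 rad/s
X_L = ωL = 330 Ω
X_C = 1/(ωC) = 257 Ω
Parallel: admittances add. Y = 1/R + 1/(jωL) + jωC
Y = (0.00191 + j0.000852) S
|Y| = 0.00209 S → |Z| = 1/|Y| = 478 Ω, ∠Z = −∠Y = -24.1°

2.09 mS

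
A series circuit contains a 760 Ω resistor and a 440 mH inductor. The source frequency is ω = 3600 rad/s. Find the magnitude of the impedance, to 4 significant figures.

X_L = ωL = 1584 Ω
Z = 760.0 + j1584 Ω
|Z| = √(760.0² + 1584²) = 1757 Ω

1757 Ω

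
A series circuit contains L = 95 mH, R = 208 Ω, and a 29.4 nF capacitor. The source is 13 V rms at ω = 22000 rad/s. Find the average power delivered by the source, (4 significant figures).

103.7 mW

X_L = ωL = 2090 Ω
X_C = 1/(ωC) = 1546 Ω
Net reactance X = X_L − X_C = 543.9 Ω
Z = 208.0 + j543.9 Ω
|Z| = √(208.0² + 543.9²) = 582.3 Ω
∠Z = arctan(543.9/208.0) = 69.07°
I = V/|Z| = 22.32 mA
P = VI cos φ = 13 × 0.02232 × cos(69.07°) = 103.7 mW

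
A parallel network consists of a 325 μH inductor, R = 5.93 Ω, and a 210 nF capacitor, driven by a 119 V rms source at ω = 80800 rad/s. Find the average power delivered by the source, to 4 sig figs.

X_L = ωL = 26.26 Ω
X_C = 1/(ωC) = 58.93 Ω
Parallel: admittances add. Y = 1/R + 1/(jωL) + jωC
Y = (0.1686 − j0.02111) S
|Y| = 0.1700 S → |Z| = 1/|Y| = 5.884 Ω, ∠Z = −∠Y = 7.136°
I = V/|Z| = 20.22 A
P = VI cos φ = 119 × 20.22 × cos(7.136°) = 2.388 kW

2.388 kW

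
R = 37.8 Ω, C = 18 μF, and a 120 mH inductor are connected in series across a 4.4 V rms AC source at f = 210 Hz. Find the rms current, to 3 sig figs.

ω = 2πf = 1319 rad/s
X_L = ωL = 158 Ω
X_C = 1/(ωC) = 42.1 Ω
Net reactance X = X_L − X_C = 116 Ω
Z = 37.8 + j116 Ω
|Z| = √(37.8² + 116²) = 122 Ω
I = V/|Z| = 4.4/122 = 36.0 mA

36.0 mA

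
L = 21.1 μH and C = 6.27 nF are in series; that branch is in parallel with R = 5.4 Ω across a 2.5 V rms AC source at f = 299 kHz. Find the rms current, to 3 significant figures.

ω = 2πf = 1.879e+06 rad/s
X_L = ωL = 39.6 Ω
X_C = 1/(ωC) = 84.9 Ω
Branch 1: Z₁ = R = 5.40 Ω
Branch 2 (series LC): Z₂ = j(X_L − X_C) = −j45.3 Ω
Parallel: Z = Z₁Z₂/(Z₁+Z₂), |Z| = 5.36 Ω, ∠Z = -6.80°
I = V/|Z| = 2.5/5.36 = 466 mA

466 mA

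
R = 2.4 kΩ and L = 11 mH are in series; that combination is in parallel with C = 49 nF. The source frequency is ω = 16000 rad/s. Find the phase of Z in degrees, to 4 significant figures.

X_L = ωL = 176.0 Ω
X_C = 1/(ωC) = 1276 Ω
Branch 1 (R+jX_L): Z₁ = 2400 + j176.0 Ω, |Z₁| = 2406 Ω
Branch 2 (−jX_C): Z₂ = −j1276 Ω
Parallel: Z = Z₁Z₂/(Z₁+Z₂), |Z| = 1163 Ω, ∠Z = -61.19°

-61.19°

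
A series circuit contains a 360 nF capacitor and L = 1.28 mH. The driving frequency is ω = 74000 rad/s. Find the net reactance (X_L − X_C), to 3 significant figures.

X_L = ωL = 94.7 Ω
X_C = 1/(ωC) = 37.5 Ω
X = 94.7 − 37.5 = 57.2 Ω

57.2 Ω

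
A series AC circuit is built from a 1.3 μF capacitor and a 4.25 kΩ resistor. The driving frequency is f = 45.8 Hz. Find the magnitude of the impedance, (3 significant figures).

5020 Ω

ω = 2πf = 287.8 rad/s
X_C = 1/(ωC) = 2670 Ω
Z = 4250 − j2670 Ω
|Z| = √(4250² + 2670²) = 5020 Ω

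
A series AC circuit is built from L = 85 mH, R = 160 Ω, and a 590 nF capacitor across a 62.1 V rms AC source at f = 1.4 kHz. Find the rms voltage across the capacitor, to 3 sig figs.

ω = 2πf = 8796 rad/s
X_L = ωL = 748 Ω
X_C = 1/(ωC) = 193 Ω
Net reactance X = X_L − X_C = 555 Ω
Z = 160 + j555 Ω
|Z| = √(160² + 555²) = 578 Ω
I = V/|Z| = 108 mA
V_C = I·|Z_C| = 0.108 × 193 = 20.7 V

20.7 V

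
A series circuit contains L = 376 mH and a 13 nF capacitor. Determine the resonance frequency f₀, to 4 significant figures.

2.276 kHz

ω₀ = 1/√(LC) = 1/√(0.376 × 1.3e-08) = 14300 rad/s
f₀ = ω₀/(2π) = 2.276 kHz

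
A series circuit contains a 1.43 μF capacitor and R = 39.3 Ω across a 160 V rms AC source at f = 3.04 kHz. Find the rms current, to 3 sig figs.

ω = 2πf = 19100 rad/s
X_C = 1/(ωC) = 36.6 Ω
Z = 39.3 − j36.6 Ω
|Z| = √(39.3² + 36.6²) = 53.7 Ω
I = V/|Z| = 160/53.7 = 2.98 A

2.98 A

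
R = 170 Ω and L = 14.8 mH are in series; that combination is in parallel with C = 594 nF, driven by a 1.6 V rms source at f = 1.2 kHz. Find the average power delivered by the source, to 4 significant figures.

10.52 mW

ω = 2πf = 7540 rad/s
X_L = ωL = 111.6 Ω
X_C = 1/(ωC) = 223.3 Ω
Branch 1 (R+jX_L): Z₁ = 170.0 + j111.6 Ω, |Z₁| = 203.4 Ω
Branch 2 (−jX_C): Z₂ = −j223.3 Ω
Parallel: Z = Z₁Z₂/(Z₁+Z₂), |Z| = 223.2 Ω, ∠Z = -23.41°
I = V/|Z| = 7.168 mA
P = VI cos φ = 1.6 × 0.007168 × cos(-23.41°) = 10.52 mW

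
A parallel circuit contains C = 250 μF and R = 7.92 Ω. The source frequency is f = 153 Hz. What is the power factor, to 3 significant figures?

ω = 2πf = 961.3 rad/s
X_C = 1/(ωC) = 4.16 Ω
Parallel: admittances add. Y = 1/R + jωC
Y = (0.126 + j0.240) S
|Y| = 0.271 S → |Z| = 1/|Y| = 3.68 Ω, ∠Z = −∠Y = -62.3°
cos φ = cos(-62.3°) = 0.465

0.465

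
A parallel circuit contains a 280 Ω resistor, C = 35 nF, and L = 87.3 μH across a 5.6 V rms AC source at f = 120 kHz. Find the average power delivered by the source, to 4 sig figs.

ω = 2πf = 754000 rad/s
X_L = ωL = 65.82 Ω
X_C = 1/(ωC) = 37.89 Ω
Parallel: admittances add. Y = 1/R + 1/(jωL) + jωC
Y = (0.003571 + j0.01120) S
|Y| = 0.01175 S → |Z| = 1/|Y| = 85.09 Ω, ∠Z = −∠Y = -72.31°
I = V/|Z| = 65.82 mA
P = VI cos φ = 5.6 × 0.06582 × cos(-72.31°) = 112.0 mW

112.0 mW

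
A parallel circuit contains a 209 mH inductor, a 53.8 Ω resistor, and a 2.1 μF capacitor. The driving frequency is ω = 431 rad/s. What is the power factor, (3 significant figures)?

0.877

X_L = ωL = 90.1 Ω
X_C = 1/(ωC) = 1100 Ω
Parallel: admittances add. Y = 1/R + 1/(jωL) + jωC
Y = (0.0186 − j0.0102) S
|Y| = 0.0212 S → |Z| = 1/|Y| = 47.2 Ω, ∠Z = −∠Y = 28.7°
cos φ = cos(28.7°) = 0.877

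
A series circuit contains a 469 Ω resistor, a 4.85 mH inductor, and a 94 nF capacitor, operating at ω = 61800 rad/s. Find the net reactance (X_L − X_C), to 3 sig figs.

128 Ω

X_L = ωL = 300 Ω
X_C = 1/(ωC) = 172 Ω
X = 300 − 172 = 128 Ω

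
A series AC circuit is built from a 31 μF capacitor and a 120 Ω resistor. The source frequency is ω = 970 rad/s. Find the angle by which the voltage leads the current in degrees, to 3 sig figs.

X_C = 1/(ωC) = 33.3 Ω
Z = 120 − j33.3 Ω
|Z| = √(120² + 33.3²) = 125 Ω
∠Z = arctan(-33.3/120) = -15.5°

-15.5°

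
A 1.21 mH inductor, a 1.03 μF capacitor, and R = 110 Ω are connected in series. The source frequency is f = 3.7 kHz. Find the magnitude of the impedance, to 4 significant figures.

110.8 Ω

ω = 2πf = 23250 rad/s
X_L = ωL = 28.13 Ω
X_C = 1/(ωC) = 41.76 Ω
Net reactance X = X_L − X_C = -13.63 Ω
Z = 110.0 − j13.63 Ω
|Z| = √(110.0² + 13.63²) = 110.8 Ω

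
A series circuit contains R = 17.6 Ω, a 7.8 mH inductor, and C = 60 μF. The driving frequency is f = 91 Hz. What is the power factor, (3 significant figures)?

ω = 2πf = 571.8 rad/s
X_L = ωL = 4.46 Ω
X_C = 1/(ωC) = 29.1 Ω
Net reactance X = X_L − X_C = -24.7 Ω
Z = 17.6 − j24.7 Ω
|Z| = √(17.6² + 24.7²) = 30.3 Ω
∠Z = arctan(-24.7/17.6) = -54.5°
cos φ = cos(-54.5°) = 0.580

0.580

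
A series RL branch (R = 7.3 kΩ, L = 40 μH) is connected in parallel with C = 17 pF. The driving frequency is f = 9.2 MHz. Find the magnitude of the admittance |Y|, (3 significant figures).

951 μS

ω = 2πf = 5.781e+07 rad/s
X_L = ωL = 2310 Ω
X_C = 1/(ωC) = 1020 Ω
Branch 1 (R+jX_L): Z₁ = 7300 + j2310 Ω, |Z₁| = 7660 Ω
Branch 2 (−jX_C): Z₂ = −j1020 Ω
Parallel: Z = Z₁Z₂/(Z₁+Z₂), |Z| = 1050 Ω, ∠Z = -82.5°
|Y| = 1/|Z| = 951 μS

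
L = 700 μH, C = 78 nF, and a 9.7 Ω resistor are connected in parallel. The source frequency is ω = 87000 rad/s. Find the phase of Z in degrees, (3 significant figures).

5.34°

X_L = ωL = 60.9 Ω
X_C = 1/(ωC) = 147 Ω
Parallel: admittances add. Y = 1/R + 1/(jωL) + jωC
Y = (0.103 − j0.00963) S
|Y| = 0.104 S → |Z| = 1/|Y| = 9.66 Ω, ∠Z = −∠Y = 5.34°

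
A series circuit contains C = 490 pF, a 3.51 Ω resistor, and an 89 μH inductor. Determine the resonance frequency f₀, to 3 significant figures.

ω₀ = 1/√(LC) = 1/√(8.9e-05 × 4.9e-10) = 4.789e+06 rad/s
f₀ = ω₀/(2π) = 762 kHz

762 kHz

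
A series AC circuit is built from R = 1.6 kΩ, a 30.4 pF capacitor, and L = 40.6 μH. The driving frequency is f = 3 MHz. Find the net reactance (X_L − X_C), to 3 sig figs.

-980 Ω

ω = 2πf = 1.885e+07 rad/s
X_L = ωL = 765 Ω
X_C = 1/(ωC) = 1750 Ω
X = 765 − 1750 = -980 Ω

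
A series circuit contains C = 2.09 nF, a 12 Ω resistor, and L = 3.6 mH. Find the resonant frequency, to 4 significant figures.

58.02 kHz

ω₀ = 1/√(LC) = 1/√(0.0036 × 2.09e-09) = 364600 rad/s
f₀ = ω₀/(2π) = 58.02 kHz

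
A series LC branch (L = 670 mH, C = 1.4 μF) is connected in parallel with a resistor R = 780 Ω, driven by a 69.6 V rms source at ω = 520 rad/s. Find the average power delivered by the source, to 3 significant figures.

X_L = ωL = 348 Ω
X_C = 1/(ωC) = 1370 Ω
Branch 1: Z₁ = R = 780 Ω
Branch 2 (series LC): Z₂ = j(X_L − X_C) = −j1030 Ω
Parallel: Z = Z₁Z₂/(Z₁+Z₂), |Z| = 621 Ω, ∠Z = -37.3°
I = V/|Z| = 112 mA
P = VI cos φ = 69.6 × 0.112 × cos(-37.3°) = 6.21 W

6.21 W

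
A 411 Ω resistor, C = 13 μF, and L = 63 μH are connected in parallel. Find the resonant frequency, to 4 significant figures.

5.561 kHz

ω₀ = 1/√(LC) = 1/√(6.3e-05 × 1.3e-05) = 34940 rad/s
f₀ = ω₀/(2π) = 5.561 kHz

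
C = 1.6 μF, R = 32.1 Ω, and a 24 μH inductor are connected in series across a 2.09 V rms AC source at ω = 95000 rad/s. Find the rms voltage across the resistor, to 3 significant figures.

2.07 V

X_L = ωL = 2.28 Ω
X_C = 1/(ωC) = 6.58 Ω
Net reactance X = X_L − X_C = -4.30 Ω
Z = 32.1 − j4.30 Ω
|Z| = √(32.1² + 4.30²) = 32.4 Ω
I = V/|Z| = 64.5 mA
V_R = I·|Z_R| = 0.0645 × 32.1 = 2.07 V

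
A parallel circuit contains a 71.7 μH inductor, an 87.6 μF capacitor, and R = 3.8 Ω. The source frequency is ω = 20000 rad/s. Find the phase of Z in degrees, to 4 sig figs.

-75.99°

X_L = ωL = 1.434 Ω
X_C = 1/(ωC) = 0.5708 Ω
Parallel: admittances add. Y = 1/R + 1/(jωL) + jωC
Y = (0.2632 + j1.055) S
|Y| = 1.087 S → |Z| = 1/|Y| = 0.9200 Ω, ∠Z = −∠Y = -75.99°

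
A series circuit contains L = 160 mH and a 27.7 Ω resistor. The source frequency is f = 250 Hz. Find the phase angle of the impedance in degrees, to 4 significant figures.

ω = 2πf = 1571 rad/s
X_L = ωL = 251.3 Ω
Z = 27.70 + j251.3 Ω
|Z| = √(27.70² + 251.3²) = 252.8 Ω
∠Z = arctan(251.3/27.70) = 83.71°

83.71°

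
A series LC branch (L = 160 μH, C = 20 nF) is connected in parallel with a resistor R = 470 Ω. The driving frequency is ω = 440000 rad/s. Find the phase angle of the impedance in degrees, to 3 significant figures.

-84.7°

X_L = ωL = 70.4 Ω
X_C = 1/(ωC) = 114 Ω
Branch 1: Z₁ = R = 470 Ω
Branch 2 (series LC): Z₂ = j(X_L − X_C) = −j43.2 Ω
Parallel: Z = Z₁Z₂/(Z₁+Z₂), |Z| = 43.1 Ω, ∠Z = -84.7°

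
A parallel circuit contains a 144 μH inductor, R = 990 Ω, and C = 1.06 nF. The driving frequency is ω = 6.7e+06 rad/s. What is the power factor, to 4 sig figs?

X_L = ωL = 964.8 Ω
X_C = 1/(ωC) = 140.8 Ω
Parallel: admittances add. Y = 1/R + 1/(jωL) + jωC
Y = (0.001010 + j0.006066) S
|Y| = 0.006149 S → |Z| = 1/|Y| = 162.6 Ω, ∠Z = −∠Y = -80.55°
cos φ = cos(-80.55°) = 0.1643

0.1643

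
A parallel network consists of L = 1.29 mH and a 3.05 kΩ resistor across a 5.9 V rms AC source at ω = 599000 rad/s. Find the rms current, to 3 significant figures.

X_L = ωL = 773 Ω
Parallel: admittances add. Y = 1/R + 1/(jωL)
Y = (0.000328 − j0.00129) S
|Y| = 0.00134 S → |Z| = 1/|Y| = 749 Ω, ∠Z = −∠Y = 75.8°
I = V/|Z| = 5.9/749 = 7.88 mA

7.88 mA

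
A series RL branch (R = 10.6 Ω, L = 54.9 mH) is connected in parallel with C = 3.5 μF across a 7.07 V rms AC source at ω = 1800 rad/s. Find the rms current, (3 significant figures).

X_L = ωL = 98.8 Ω
X_C = 1/(ωC) = 159 Ω
Branch 1 (R+jX_L): Z₁ = 10.6 + j98.8 Ω, |Z₁| = 99.4 Ω
Branch 2 (−jX_C): Z₂ = −j159 Ω
Parallel: Z = Z₁Z₂/(Z₁+Z₂), |Z| = 259 Ω, ∠Z = 73.8°
I = V/|Z| = 7.07/259 = 27.3 mA

27.3 mA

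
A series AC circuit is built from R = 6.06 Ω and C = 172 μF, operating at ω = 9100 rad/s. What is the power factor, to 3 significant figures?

0.994

X_C = 1/(ωC) = 0.639 Ω
Z = 6.06 − j0.639 Ω
|Z| = √(6.06² + 0.639²) = 6.09 Ω
∠Z = arctan(-0.639/6.06) = -6.02°
cos φ = cos(-6.02°) = 0.994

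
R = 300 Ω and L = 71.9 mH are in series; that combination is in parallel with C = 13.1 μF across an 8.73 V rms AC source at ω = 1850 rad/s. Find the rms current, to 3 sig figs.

X_L = ωL = 133 Ω
X_C = 1/(ωC) = 41.3 Ω
Branch 1 (R+jX_L): Z₁ = 300 + j133 Ω, |Z₁| = 328 Ω
Branch 2 (−jX_C): Z₂ = −j41.3 Ω
Parallel: Z = Z₁Z₂/(Z₁+Z₂), |Z| = 43.2 Ω, ∠Z = -83.1°
I = V/|Z| = 8.73/43.2 = 202 mA

202 mA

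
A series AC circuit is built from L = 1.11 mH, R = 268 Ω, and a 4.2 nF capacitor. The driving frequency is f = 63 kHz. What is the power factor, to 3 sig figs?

0.856

ω = 2πf = 395800 rad/s
X_L = ωL = 439 Ω
X_C = 1/(ωC) = 601 Ω
Net reactance X = X_L − X_C = -162 Ω
Z = 268 − j162 Ω
|Z| = √(268² + 162²) = 313 Ω
∠Z = arctan(-162/268) = -31.2°
cos φ = cos(-31.2°) = 0.856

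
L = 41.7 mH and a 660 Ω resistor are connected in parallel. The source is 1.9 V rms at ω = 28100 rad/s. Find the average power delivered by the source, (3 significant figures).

5.47 mW

X_L = ωL = 1170 Ω
Parallel: admittances add. Y = 1/R + 1/(jωL)
Y = (0.00152 − j0.000853) S
|Y| = 0.00174 S → |Z| = 1/|Y| = 575 Ω, ∠Z = −∠Y = 29.4°
I = V/|Z| = 3.30 mA
P = VI cos φ = 1.9 × 0.00330 × cos(29.4°) = 5.47 mW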